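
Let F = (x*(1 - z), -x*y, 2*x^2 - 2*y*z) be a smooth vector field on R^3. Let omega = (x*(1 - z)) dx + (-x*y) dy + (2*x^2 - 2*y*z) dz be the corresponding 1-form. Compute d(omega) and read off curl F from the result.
d(omega) = (-2*z) dy ∧ dz + (-5*x) dz ∧ dx + (-y) dx ∧ dy; curl F = (-2*z, -5*x, -y)

d omega = sum_{i<j} (∂f_j/∂x_i - ∂f_i/∂x_j) dx_i ∧ dx_j. Under the identification (dy ∧ dz, dz ∧ dx, dx ∧ dy) ↔ (e_x, e_y, e_z), the coefficients are exactly the components of curl F. Compute:
  ∂R/∂y - ∂Q/∂z = (-2*z) - (0) = -2*z
  ∂P/∂z - ∂R/∂x = (-x) - (4*x) = -5*x
  ∂Q/∂x - ∂P/∂y = (-y) - (0) = -y.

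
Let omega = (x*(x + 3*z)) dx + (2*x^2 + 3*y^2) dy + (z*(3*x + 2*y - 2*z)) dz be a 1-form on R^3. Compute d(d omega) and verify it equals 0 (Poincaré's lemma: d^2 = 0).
d(d omega) = 0

Step 1: d omega = sum_{i<j} (∂f_j/∂x_i - ∂f_i/∂x_j) dx_i ∧ dx_j:
  coeff of dx ∧ dy: 4*x
  coeff of dx ∧ dz: -3*x + 3*z
  coeff of dy ∧ dz: 2*z
Step 2: Apply d again to each 2-form coefficient. The only possible 3-form in R^3 is dx ∧ dy ∧ dz, with coefficient
  ∂(coeff of dy∧dz)/∂x - ∂(coeff of dx∧dz)/∂y + ∂(coeff of dx∧dy)/∂z
  = ∂/∂x (2*z) - ∂/∂y (-3*x + 3*z) + ∂/∂z (4*x).
Each of these terms simplifies to sums of mixed partials that cancel in pairs. The result is 0 (by equality of mixed partials for smooth functions — Schwarz / Clairaut).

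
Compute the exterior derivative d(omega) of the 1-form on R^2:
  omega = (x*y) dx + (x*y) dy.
d(omega) = (-x + y) dx ∧ dy

For a 1-form omega = sum_i f_i dx_i, the exterior derivative is
  d(omega) = sum_{i < j} (∂f_j/∂x_i - ∂f_i/∂x_j) dx_i ∧ dx_j.
  coefficient of dx ∧ dy: ∂f_2/∂x - ∂f_1/∂y = ∂(x*y)/∂x - ∂(x*y)/∂y = -x + y
Assembling: d(omega) = (-x + y) dx ∧ dy.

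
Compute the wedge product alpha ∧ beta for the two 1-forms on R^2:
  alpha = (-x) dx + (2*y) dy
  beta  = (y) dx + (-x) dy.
alpha ∧ beta = (x^2 - 2*y^2) dx ∧ dy

Distribute the wedge, using dx_i ∧ dx_j = -dx_j ∧ dx_i and dx_i ∧ dx_i = 0. For each pair (i, j) with i < j, the coefficient of dx_i ∧ dx_j in alpha ∧ beta is (alpha_i * beta_j - alpha_j * beta_i). Collecting: alpha ∧ beta = (x^2 - 2*y^2) dx ∧ dy.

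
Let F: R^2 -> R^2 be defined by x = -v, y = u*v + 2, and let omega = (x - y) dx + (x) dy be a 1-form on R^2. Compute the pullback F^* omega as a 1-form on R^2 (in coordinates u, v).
F^* omega = (-v^2) du + (v + 2) dv

Using F^*(f dg) = (f ∘ F) d(g ∘ F), substitute each coordinate x_i by F_i(u, v) in f_i, and replace dx_i by d F_i = (∂F_i/∂u) du + (∂F_i/∂v) dv.
  For the x component: f_1(F) = -u*v - v - 2; d F_1 = (0) du + (-1) dv
  For the y component: f_2(F) = -v; d F_2 = (v) du + (u) dv
Combining and collecting du, dv coefficients:
  coeff of du: -v^2
  coeff of dv: v + 2
F^* omega = (-v^2) du + (v + 2) dv.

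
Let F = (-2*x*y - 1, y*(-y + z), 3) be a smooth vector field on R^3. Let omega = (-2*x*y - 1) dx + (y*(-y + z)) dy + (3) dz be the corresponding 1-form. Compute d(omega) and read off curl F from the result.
d(omega) = (-y) dy ∧ dz + (0) dz ∧ dx + (2*x) dx ∧ dy; curl F = (-y, 0, 2*x)

d omega = sum_{i<j} (∂f_j/∂x_i - ∂f_i/∂x_j) dx_i ∧ dx_j. Under the identification (dy ∧ dz, dz ∧ dx, dx ∧ dy) ↔ (e_x, e_y, e_z), the coefficients are exactly the components of curl F. Compute:
  ∂R/∂y - ∂Q/∂z = (0) - (y) = -y
  ∂P/∂z - ∂R/∂x = (0) - (0) = 0
  ∂Q/∂x - ∂P/∂y = (0) - (-2*x) = 2*x.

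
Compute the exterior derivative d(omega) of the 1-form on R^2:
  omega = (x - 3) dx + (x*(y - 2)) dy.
d(omega) = (y - 2) dx ∧ dy

For a 1-form omega = sum_i f_i dx_i, the exterior derivative is
  d(omega) = sum_{i < j} (∂f_j/∂x_i - ∂f_i/∂x_j) dx_i ∧ dx_j.
  coefficient of dx ∧ dy: ∂f_2/∂x - ∂f_1/∂y = ∂(x*(y - 2))/∂x - ∂(x - 3)/∂y = y - 2
Assembling: d(omega) = (y - 2) dx ∧ dy.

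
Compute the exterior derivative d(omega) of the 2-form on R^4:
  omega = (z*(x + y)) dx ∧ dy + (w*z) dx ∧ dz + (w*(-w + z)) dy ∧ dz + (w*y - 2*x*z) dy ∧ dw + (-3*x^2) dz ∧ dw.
d(omega) = (x + y) dx ∧ dy ∧ dz + (-6*x + z) dx ∧ dz ∧ dw + (-2*w + 2*x + z) dy ∧ dz ∧ dw + (-2*z) dx ∧ dy ∧ dw

For a 2-form omega = sum_{i<j} g_{ij} dx_i ∧ dx_j, the exterior derivative is
  d(omega) = sum_{i<j} d(g_{ij}) ∧ dx_i ∧ dx_j = sum_{i<j, k} (∂g_{ij}/∂x_k) dx_k ∧ dx_i ∧ dx_j.
Expand each term, using dx_k ∧ dx_i ∧ dx_j = sgn(permutation) dx_{(a)} ∧ dx_{(b)} ∧ dx_{(c)} with (a < b < c) sorted:
  d(z*(x + y)) includes (∂/∂z)(z*(x + y)) dz = (x + y) dz, which multiplied by dx ∧ dy gives (x + y) dx ∧ dy ∧ dz
  d(w*z) includes (∂/∂w)(w*z) dw = (z) dw, which multiplied by dx ∧ dz gives (z) dx ∧ dz ∧ dw
  d(w*(-w + z)) includes (∂/∂w)(w*(-w + z)) dw = (-2*w + z) dw, which multiplied by dy ∧ dz gives (-2*w + z) dy ∧ dz ∧ dw
  d(w*y - 2*x*z) includes (∂/∂x)(w*y - 2*x*z) dx = (-2*z) dx, which multiplied by dy ∧ dw gives (-2*z) dx ∧ dy ∧ dw
  d(w*y - 2*x*z) includes (∂/∂z)(w*y - 2*x*z) dz = (-2*x) dz, which multiplied by dy ∧ dw gives (2*x) dy ∧ dz ∧ dw
  d(-3*x^2) includes (∂/∂x)(-3*x^2) dx = (-6*x) dx, which multiplied by dz ∧ dw gives (-6*x) dx ∧ dz ∧ dw
Collecting like 3-forms: d(omega) = (x + y) dx ∧ dy ∧ dz + (-6*x + z) dx ∧ dz ∧ dw + (-2*w + 2*x + z) dy ∧ dz ∧ dw + (-2*z) dx ∧ dy ∧ dw.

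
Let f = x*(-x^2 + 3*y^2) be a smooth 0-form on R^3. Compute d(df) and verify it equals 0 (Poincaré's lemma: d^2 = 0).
d(df) = 0

Step 1: df = sum_i (∂f/∂x_i) dx_i = (-3*x^2 + 3*y^2) dx + (6*x*y) dy + (0) dz.
Step 2: Apply d again. Using the 1-form formula, the coefficient of dx ∧ dy in d(df) is ∂^2 f/∂x ∂y - ∂^2 f/∂y ∂x = (6*y) - (6*y) = 0 (equality of mixed partials for smooth f).
Similarly for dx ∧ dz and dy ∧ dz — all coefficients vanish. So d(df) = 0.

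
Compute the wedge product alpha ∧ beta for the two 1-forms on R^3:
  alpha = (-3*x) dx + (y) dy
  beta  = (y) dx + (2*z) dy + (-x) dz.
alpha ∧ beta = (-6*x*z - y^2) dx ∧ dy + (3*x^2) dx ∧ dz + (-x*y) dy ∧ dz

Distribute the wedge, using dx_i ∧ dx_j = -dx_j ∧ dx_i and dx_i ∧ dx_i = 0. For each pair (i, j) with i < j, the coefficient of dx_i ∧ dx_j in alpha ∧ beta is (alpha_i * beta_j - alpha_j * beta_i). Collecting: alpha ∧ beta = (-6*x*z - y^2) dx ∧ dy + (3*x^2) dx ∧ dz + (-x*y) dy ∧ dz.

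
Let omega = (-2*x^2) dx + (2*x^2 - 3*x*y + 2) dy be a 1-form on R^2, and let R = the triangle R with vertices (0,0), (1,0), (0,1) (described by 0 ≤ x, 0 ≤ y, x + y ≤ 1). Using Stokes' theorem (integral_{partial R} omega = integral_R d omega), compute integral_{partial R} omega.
integral_(partial R) omega = 1/6

Stokes: integral_partial_R omega = integral_R d omega with d omega = (∂Q/∂x - ∂P/∂y) dx ∧ dy.
  ∂Q/∂x = 4*x - 3*y
  ∂P/∂y = 0
  integrand = ∂Q/∂x - ∂P/∂y = 4*x - 3*y.
Integrating over R: integral_0^1 integral_0^{1-x} (4*x - 3*y) dy dx = 1/6.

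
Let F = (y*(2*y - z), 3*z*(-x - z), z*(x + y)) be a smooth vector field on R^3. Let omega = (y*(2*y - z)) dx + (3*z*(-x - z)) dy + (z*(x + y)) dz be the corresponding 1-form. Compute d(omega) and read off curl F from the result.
d(omega) = (3*x + 7*z) dy ∧ dz + (-y - z) dz ∧ dx + (-4*y - 2*z) dx ∧ dy; curl F = (3*x + 7*z, -y - z, -4*y - 2*z)

d omega = sum_{i<j} (∂f_j/∂x_i - ∂f_i/∂x_j) dx_i ∧ dx_j. Under the identification (dy ∧ dz, dz ∧ dx, dx ∧ dy) ↔ (e_x, e_y, e_z), the coefficients are exactly the components of curl F. Compute:
  ∂R/∂y - ∂Q/∂z = (z) - (-3*x - 6*z) = 3*x + 7*z
  ∂P/∂z - ∂R/∂x = (-y) - (z) = -y - z
  ∂Q/∂x - ∂P/∂y = (-3*z) - (4*y - z) = -4*y - 2*z.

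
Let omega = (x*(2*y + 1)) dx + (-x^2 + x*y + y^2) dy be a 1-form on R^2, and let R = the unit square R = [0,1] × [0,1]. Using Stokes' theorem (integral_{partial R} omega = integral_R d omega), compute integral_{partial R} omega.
integral_(partial R) omega = -3/2

Stokes: integral_partial_R omega = integral_R d omega with d omega = (∂Q/∂x - ∂P/∂y) dx ∧ dy.
  ∂Q/∂x = -2*x + y
  ∂P/∂y = 2*x
  integrand = ∂Q/∂x - ∂P/∂y = -4*x + y.
Integrating over R: integral_0^1 integral_0^1 (-4*x + y) dx dy = -3/2.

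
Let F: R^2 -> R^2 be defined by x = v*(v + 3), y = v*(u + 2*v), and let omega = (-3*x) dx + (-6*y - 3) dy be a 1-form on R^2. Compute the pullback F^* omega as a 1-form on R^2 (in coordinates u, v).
F^* omega = (3*v*(-2*u*v - 4*v^2 - 1)) du + (-6*u^2*v - 36*u*v^2 - 3*u - 54*v^3 - 27*v^2 - 39*v) dv

Using F^*(f dg) = (f ∘ F) d(g ∘ F), substitute each coordinate x_i by F_i(u, v) in f_i, and replace dx_i by d F_i = (∂F_i/∂u) du + (∂F_i/∂v) dv.
  For the x component: f_1(F) = 3*v*(-v - 3); d F_1 = (0) du + (2*v + 3) dv
  For the y component: f_2(F) = -6*u*v - 12*v^2 - 3; d F_2 = (v) du + (u + 4*v) dv
Combining and collecting du, dv coefficients:
  coeff of du: 3*v*(-2*u*v - 4*v^2 - 1)
  coeff of dv: -6*u^2*v - 36*u*v^2 - 3*u - 54*v^3 - 27*v^2 - 39*v
F^* omega = (3*v*(-2*u*v - 4*v^2 - 1)) du + (-6*u^2*v - 36*u*v^2 - 3*u - 54*v^3 - 27*v^2 - 39*v) dv.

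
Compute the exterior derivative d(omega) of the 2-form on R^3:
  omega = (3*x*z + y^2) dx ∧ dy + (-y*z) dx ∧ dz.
d(omega) = (3*x + z) dx ∧ dy ∧ dz

For a 2-form omega = sum_{i<j} g_{ij} dx_i ∧ dx_j, the exterior derivative is
  d(omega) = sum_{i<j} d(g_{ij}) ∧ dx_i ∧ dx_j = sum_{i<j, k} (∂g_{ij}/∂x_k) dx_k ∧ dx_i ∧ dx_j.
Expand each term, using dx_k ∧ dx_i ∧ dx_j = sgn(permutation) dx_{(a)} ∧ dx_{(b)} ∧ dx_{(c)} with (a < b < c) sorted:
  d(3*x*z + y^2) includes (∂/∂z)(3*x*z + y^2) dz = (3*x) dz, which multiplied by dx ∧ dy gives (3*x) dx ∧ dy ∧ dz
  d(-y*z) includes (∂/∂y)(-y*z) dy = (-z) dy, which multiplied by dx ∧ dz gives (z) dx ∧ dy ∧ dz
Collecting like 3-forms: d(omega) = (3*x + z) dx ∧ dy ∧ dz.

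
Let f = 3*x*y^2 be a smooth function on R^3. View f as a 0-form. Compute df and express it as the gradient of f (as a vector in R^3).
df = (3*y^2) dx + (6*x*y) dy + (0) dz; grad f = (3*y^2, 6*x*y, 0)

For a 0-form f, d f = (∂f/∂x) dx + (∂f/∂y) dy + (∂f/∂z) dz. The components of the vector representation are exactly the entries of grad f in Cartesian coordinates:
  ∂f/∂x = 3*y^2
  ∂f/∂y = 6*x*y
  ∂f/∂z = 0.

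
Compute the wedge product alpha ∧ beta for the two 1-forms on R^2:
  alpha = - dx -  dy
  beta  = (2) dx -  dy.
alpha ∧ beta = (3) dx ∧ dy

Distribute the wedge, using dx_i ∧ dx_j = -dx_j ∧ dx_i and dx_i ∧ dx_i = 0. For each pair (i, j) with i < j, the coefficient of dx_i ∧ dx_j in alpha ∧ beta is (alpha_i * beta_j - alpha_j * beta_i). Collecting: alpha ∧ beta = (3) dx ∧ dy.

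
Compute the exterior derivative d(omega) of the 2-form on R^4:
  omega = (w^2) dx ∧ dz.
d(omega) = (2*w) dx ∧ dz ∧ dw

For a 2-form omega = sum_{i<j} g_{ij} dx_i ∧ dx_j, the exterior derivative is
  d(omega) = sum_{i<j} d(g_{ij}) ∧ dx_i ∧ dx_j = sum_{i<j, k} (∂g_{ij}/∂x_k) dx_k ∧ dx_i ∧ dx_j.
Expand each term, using dx_k ∧ dx_i ∧ dx_j = sgn(permutation) dx_{(a)} ∧ dx_{(b)} ∧ dx_{(c)} with (a < b < c) sorted:
  d(w^2) includes (∂/∂w)(w^2) dw = (2*w) dw, which multiplied by dx ∧ dz gives (2*w) dx ∧ dz ∧ dw
Collecting like 3-forms: d(omega) = (2*w) dx ∧ dz ∧ dw.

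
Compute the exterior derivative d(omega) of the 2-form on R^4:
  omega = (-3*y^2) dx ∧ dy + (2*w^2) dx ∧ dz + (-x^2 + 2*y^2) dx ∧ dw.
d(omega) = (4*w) dx ∧ dz ∧ dw + (-4*y) dx ∧ dy ∧ dw

For a 2-form omega = sum_{i<j} g_{ij} dx_i ∧ dx_j, the exterior derivative is
  d(omega) = sum_{i<j} d(g_{ij}) ∧ dx_i ∧ dx_j = sum_{i<j, k} (∂g_{ij}/∂x_k) dx_k ∧ dx_i ∧ dx_j.
Expand each term, using dx_k ∧ dx_i ∧ dx_j = sgn(permutation) dx_{(a)} ∧ dx_{(b)} ∧ dx_{(c)} with (a < b < c) sorted:
  d(2*w^2) includes (∂/∂w)(2*w^2) dw = (4*w) dw, which multiplied by dx ∧ dz gives (4*w) dx ∧ dz ∧ dw
  d(-x^2 + 2*y^2) includes (∂/∂y)(-x^2 + 2*y^2) dy = (4*y) dy, which multiplied by dx ∧ dw gives (-4*y) dx ∧ dy ∧ dw
Collecting like 3-forms: d(omega) = (4*w) dx ∧ dz ∧ dw + (-4*y) dx ∧ dy ∧ dw.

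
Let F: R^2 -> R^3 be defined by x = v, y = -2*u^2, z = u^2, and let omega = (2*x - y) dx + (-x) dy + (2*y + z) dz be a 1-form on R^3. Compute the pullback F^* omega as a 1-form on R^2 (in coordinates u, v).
F^* omega = (-6*u^3 + 4*u*v) du + (2*u^2 + 2*v) dv

Using F^*(f dg) = (f ∘ F) d(g ∘ F), substitute each coordinate x_i by F_i(u, v) in f_i, and replace dx_i by d F_i = (∂F_i/∂u) du + (∂F_i/∂v) dv.
  For the x component: f_1(F) = 2*u^2 + 2*v; d F_1 = (0) du + (1) dv
  For the y component: f_2(F) = -v; d F_2 = (-4*u) du + (0) dv
  For the z component: f_3(F) = -3*u^2; d F_3 = (2*u) du + (0) dv
Combining and collecting du, dv coefficients:
  coeff of du: -6*u^3 + 4*u*v
  coeff of dv: 2*u^2 + 2*v
F^* omega = (-6*u^3 + 4*u*v) du + (2*u^2 + 2*v) dv.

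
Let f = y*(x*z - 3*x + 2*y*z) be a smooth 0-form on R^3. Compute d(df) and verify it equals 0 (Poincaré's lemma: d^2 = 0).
d(df) = 0

Step 1: df = sum_i (∂f/∂x_i) dx_i = (y*(z - 3)) dx + (x*z - 3*x + 4*y*z) dy + (y*(x + 2*y)) dz.
Step 2: Apply d again. Using the 1-form formula, the coefficient of dx ∧ dy in d(df) is ∂^2 f/∂x ∂y - ∂^2 f/∂y ∂x = (z - 3) - (z - 3) = 0 (equality of mixed partials for smooth f).
Similarly for dx ∧ dz and dy ∧ dz — all coefficients vanish. So d(df) = 0.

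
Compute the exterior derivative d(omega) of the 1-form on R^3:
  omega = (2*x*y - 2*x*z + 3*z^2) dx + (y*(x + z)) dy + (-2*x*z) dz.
d(omega) = (-2*x + y) dx ∧ dy + (2*x - 8*z) dx ∧ dz + (-y) dy ∧ dz

For a 1-form omega = sum_i f_i dx_i, the exterior derivative is
  d(omega) = sum_{i < j} (∂f_j/∂x_i - ∂f_i/∂x_j) dx_i ∧ dx_j.
  coefficient of dx ∧ dy: ∂f_2/∂x - ∂f_1/∂y = ∂(y*(x + z))/∂x - ∂(2*x*y - 2*x*z + 3*z^2)/∂y = -2*x + y
  coefficient of dx ∧ dz: ∂f_3/∂x - ∂f_1/∂z = ∂(-2*x*z)/∂x - ∂(2*x*y - 2*x*z + 3*z^2)/∂z = 2*x - 8*z
  coefficient of dy ∧ dz: ∂f_3/∂y - ∂f_2/∂z = ∂(-2*x*z)/∂y - ∂(y*(x + z))/∂z = -y
Assembling: d(omega) = (-2*x + y) dx ∧ dy + (2*x - 8*z) dx ∧ dz + (-y) dy ∧ dz.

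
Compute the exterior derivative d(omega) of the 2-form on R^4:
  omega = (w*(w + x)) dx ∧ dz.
d(omega) = (2*w + x) dx ∧ dz ∧ dw

For a 2-form omega = sum_{i<j} g_{ij} dx_i ∧ dx_j, the exterior derivative is
  d(omega) = sum_{i<j} d(g_{ij}) ∧ dx_i ∧ dx_j = sum_{i<j, k} (∂g_{ij}/∂x_k) dx_k ∧ dx_i ∧ dx_j.
Expand each term, using dx_k ∧ dx_i ∧ dx_j = sgn(permutation) dx_{(a)} ∧ dx_{(b)} ∧ dx_{(c)} with (a < b < c) sorted:
  d(w*(w + x)) includes (∂/∂w)(w*(w + x)) dw = (2*w + x) dw, which multiplied by dx ∧ dz gives (2*w + x) dx ∧ dz ∧ dw
Collecting like 3-forms: d(omega) = (2*w + x) dx ∧ dz ∧ dw.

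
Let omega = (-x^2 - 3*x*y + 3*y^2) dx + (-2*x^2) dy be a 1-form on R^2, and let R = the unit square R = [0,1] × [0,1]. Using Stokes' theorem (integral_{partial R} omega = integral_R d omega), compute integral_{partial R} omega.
integral_(partial R) omega = -7/2

Stokes: integral_partial_R omega = integral_R d omega with d omega = (∂Q/∂x - ∂P/∂y) dx ∧ dy.
  ∂Q/∂x = -4*x
  ∂P/∂y = -3*x + 6*y
  integrand = ∂Q/∂x - ∂P/∂y = -x - 6*y.
Integrating over R: integral_0^1 integral_0^1 (-x - 6*y) dx dy = -7/2.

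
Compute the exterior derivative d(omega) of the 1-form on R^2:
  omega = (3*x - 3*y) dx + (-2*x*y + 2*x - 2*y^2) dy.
d(omega) = (5 - 2*y) dx ∧ dy

For a 1-form omega = sum_i f_i dx_i, the exterior derivative is
  d(omega) = sum_{i < j} (∂f_j/∂x_i - ∂f_i/∂x_j) dx_i ∧ dx_j.
  coefficient of dx ∧ dy: ∂f_2/∂x - ∂f_1/∂y = ∂(-2*x*y + 2*x - 2*y^2)/∂x - ∂(3*x - 3*y)/∂y = 5 - 2*y
Assembling: d(omega) = (5 - 2*y) dx ∧ dy.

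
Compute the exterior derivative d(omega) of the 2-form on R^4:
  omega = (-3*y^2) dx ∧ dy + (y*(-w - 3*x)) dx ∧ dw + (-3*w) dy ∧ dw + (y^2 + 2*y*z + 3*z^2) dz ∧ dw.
d(omega) = (w + 3*x) dx ∧ dy ∧ dw + (2*y + 2*z) dy ∧ dz ∧ dw

For a 2-form omega = sum_{i<j} g_{ij} dx_i ∧ dx_j, the exterior derivative is
  d(omega) = sum_{i<j} d(g_{ij}) ∧ dx_i ∧ dx_j = sum_{i<j, k} (∂g_{ij}/∂x_k) dx_k ∧ dx_i ∧ dx_j.
Expand each term, using dx_k ∧ dx_i ∧ dx_j = sgn(permutation) dx_{(a)} ∧ dx_{(b)} ∧ dx_{(c)} with (a < b < c) sorted:
  d(y*(-w - 3*x)) includes (∂/∂y)(y*(-w - 3*x)) dy = (-w - 3*x) dy, which multiplied by dx ∧ dw gives (w + 3*x) dx ∧ dy ∧ dw
  d(y^2 + 2*y*z + 3*z^2) includes (∂/∂y)(y^2 + 2*y*z + 3*z^2) dy = (2*y + 2*z) dy, which multiplied by dz ∧ dw gives (2*y + 2*z) dy ∧ dz ∧ dw
Collecting like 3-forms: d(omega) = (w + 3*x) dx ∧ dy ∧ dw + (2*y + 2*z) dy ∧ dz ∧ dw.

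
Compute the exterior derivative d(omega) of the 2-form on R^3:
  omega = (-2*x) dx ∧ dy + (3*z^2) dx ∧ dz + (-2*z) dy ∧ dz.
d(omega) = 0

For a 2-form omega = sum_{i<j} g_{ij} dx_i ∧ dx_j, the exterior derivative is
  d(omega) = sum_{i<j} d(g_{ij}) ∧ dx_i ∧ dx_j = sum_{i<j, k} (∂g_{ij}/∂x_k) dx_k ∧ dx_i ∧ dx_j.
Expand each term, using dx_k ∧ dx_i ∧ dx_j = sgn(permutation) dx_{(a)} ∧ dx_{(b)} ∧ dx_{(c)} with (a < b < c) sorted:

Collecting like 3-forms: d(omega) = 0.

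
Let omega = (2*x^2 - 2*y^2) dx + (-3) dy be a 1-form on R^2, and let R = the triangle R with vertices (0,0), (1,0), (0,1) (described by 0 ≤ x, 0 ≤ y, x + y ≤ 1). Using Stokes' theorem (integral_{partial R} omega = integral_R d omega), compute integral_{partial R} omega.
integral_(partial R) omega = 2/3

Stokes: integral_partial_R omega = integral_R d omega with d omega = (∂Q/∂x - ∂P/∂y) dx ∧ dy.
  ∂Q/∂x = 0
  ∂P/∂y = -4*y
  integrand = ∂Q/∂x - ∂P/∂y = 4*y.
Integrating over R: integral_0^1 integral_0^{1-x} (4*y) dy dx = 2/3.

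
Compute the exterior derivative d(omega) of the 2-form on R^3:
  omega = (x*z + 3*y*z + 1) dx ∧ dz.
d(omega) = (-3*z) dx ∧ dy ∧ dz

For a 2-form omega = sum_{i<j} g_{ij} dx_i ∧ dx_j, the exterior derivative is
  d(omega) = sum_{i<j} d(g_{ij}) ∧ dx_i ∧ dx_j = sum_{i<j, k} (∂g_{ij}/∂x_k) dx_k ∧ dx_i ∧ dx_j.
Expand each term, using dx_k ∧ dx_i ∧ dx_j = sgn(permutation) dx_{(a)} ∧ dx_{(b)} ∧ dx_{(c)} with (a < b < c) sorted:
  d(x*z + 3*y*z + 1) includes (∂/∂y)(x*z + 3*y*z + 1) dy = (3*z) dy, which multiplied by dx ∧ dz gives (-3*z) dx ∧ dy ∧ dz
Collecting like 3-forms: d(omega) = (-3*z) dx ∧ dy ∧ dz.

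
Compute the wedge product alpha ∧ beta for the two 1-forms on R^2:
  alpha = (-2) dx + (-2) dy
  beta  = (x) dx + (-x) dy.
alpha ∧ beta = (4*x) dx ∧ dy

Distribute the wedge, using dx_i ∧ dx_j = -dx_j ∧ dx_i and dx_i ∧ dx_i = 0. For each pair (i, j) with i < j, the coefficient of dx_i ∧ dx_j in alpha ∧ beta is (alpha_i * beta_j - alpha_j * beta_i). Collecting: alpha ∧ beta = (4*x) dx ∧ dy.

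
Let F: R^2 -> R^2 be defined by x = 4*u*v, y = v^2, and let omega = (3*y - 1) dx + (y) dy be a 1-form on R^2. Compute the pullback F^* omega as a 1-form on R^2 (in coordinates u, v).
F^* omega = (12*v^3 - 4*v) du + (12*u*v^2 - 4*u + 2*v^3) dv

Using F^*(f dg) = (f ∘ F) d(g ∘ F), substitute each coordinate x_i by F_i(u, v) in f_i, and replace dx_i by d F_i = (∂F_i/∂u) du + (∂F_i/∂v) dv.
  For the x component: f_1(F) = 3*v^2 - 1; d F_1 = (4*v) du + (4*u) dv
  For the y component: f_2(F) = v^2; d F_2 = (0) du + (2*v) dv
Combining and collecting du, dv coefficients:
  coeff of du: 12*v^3 - 4*v
  coeff of dv: 12*u*v^2 - 4*u + 2*v^3
F^* omega = (12*v^3 - 4*v) du + (12*u*v^2 - 4*u + 2*v^3) dv.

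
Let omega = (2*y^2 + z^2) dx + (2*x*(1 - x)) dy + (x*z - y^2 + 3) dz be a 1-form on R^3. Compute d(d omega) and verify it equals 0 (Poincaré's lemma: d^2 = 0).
d(d omega) = 0

Step 1: d omega = sum_{i<j} (∂f_j/∂x_i - ∂f_i/∂x_j) dx_i ∧ dx_j:
  coeff of dx ∧ dy: -4*x - 4*y + 2
  coeff of dx ∧ dz: -z
  coeff of dy ∧ dz: -2*y
Step 2: Apply d again to each 2-form coefficient. The only possible 3-form in R^3 is dx ∧ dy ∧ dz, with coefficient
  ∂(coeff of dy∧dz)/∂x - ∂(coeff of dx∧dz)/∂y + ∂(coeff of dx∧dy)/∂z
  = ∂/∂x (-2*y) - ∂/∂y (-z) + ∂/∂z (-4*x - 4*y + 2).
Each of these terms simplifies to sums of mixed partials that cancel in pairs. The result is 0 (by equality of mixed partials for smooth functions — Schwarz / Clairaut).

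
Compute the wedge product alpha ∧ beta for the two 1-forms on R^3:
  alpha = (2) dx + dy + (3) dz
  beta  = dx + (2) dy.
alpha ∧ beta = (3) dx ∧ dy + (-3) dx ∧ dz + (-6) dy ∧ dz

Distribute the wedge, using dx_i ∧ dx_j = -dx_j ∧ dx_i and dx_i ∧ dx_i = 0. For each pair (i, j) with i < j, the coefficient of dx_i ∧ dx_j in alpha ∧ beta is (alpha_i * beta_j - alpha_j * beta_i). Collecting: alpha ∧ beta = (3) dx ∧ dy + (-3) dx ∧ dz + (-6) dy ∧ dz.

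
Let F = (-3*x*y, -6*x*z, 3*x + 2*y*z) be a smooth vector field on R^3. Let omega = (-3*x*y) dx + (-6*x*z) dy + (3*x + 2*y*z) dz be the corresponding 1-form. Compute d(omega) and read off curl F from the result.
d(omega) = (6*x + 2*z) dy ∧ dz + (-3) dz ∧ dx + (3*x - 6*z) dx ∧ dy; curl F = (6*x + 2*z, -3, 3*x - 6*z)

d omega = sum_{i<j} (∂f_j/∂x_i - ∂f_i/∂x_j) dx_i ∧ dx_j. Under the identification (dy ∧ dz, dz ∧ dx, dx ∧ dy) ↔ (e_x, e_y, e_z), the coefficients are exactly the components of curl F. Compute:
  ∂R/∂y - ∂Q/∂z = (2*z) - (-6*x) = 6*x + 2*z
  ∂P/∂z - ∂R/∂x = (0) - (3) = -3
  ∂Q/∂x - ∂P/∂y = (-6*z) - (-3*x) = 3*x - 6*z.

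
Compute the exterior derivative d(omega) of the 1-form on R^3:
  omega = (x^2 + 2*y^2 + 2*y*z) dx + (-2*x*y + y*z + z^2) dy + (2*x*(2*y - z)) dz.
d(omega) = (-6*y - 2*z) dx ∧ dy + (2*y - 2*z) dx ∧ dz + (4*x - y - 2*z) dy ∧ dz

For a 1-form omega = sum_i f_i dx_i, the exterior derivative is
  d(omega) = sum_{i < j} (∂f_j/∂x_i - ∂f_i/∂x_j) dx_i ∧ dx_j.
  coefficient of dx ∧ dy: ∂f_2/∂x - ∂f_1/∂y = ∂(-2*x*y + y*z + z^2)/∂x - ∂(x^2 + 2*y^2 + 2*y*z)/∂y = -6*y - 2*z
  coefficient of dx ∧ dz: ∂f_3/∂x - ∂f_1/∂z = ∂(2*x*(2*y - z))/∂x - ∂(x^2 + 2*y^2 + 2*y*z)/∂z = 2*y - 2*z
  coefficient of dy ∧ dz: ∂f_3/∂y - ∂f_2/∂z = ∂(2*x*(2*y - z))/∂y - ∂(-2*x*y + y*z + z^2)/∂z = 4*x - y - 2*z
Assembling: d(omega) = (-6*y - 2*z) dx ∧ dy + (2*y - 2*z) dx ∧ dz + (4*x - y - 2*z) dy ∧ dz.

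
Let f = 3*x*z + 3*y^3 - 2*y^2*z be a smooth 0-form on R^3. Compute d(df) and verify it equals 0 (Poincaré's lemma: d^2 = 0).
d(df) = 0

Step 1: df = sum_i (∂f/∂x_i) dx_i = (3*z) dx + (y*(9*y - 4*z)) dy + (3*x - 2*y^2) dz.
Step 2: Apply d again. Using the 1-form formula, the coefficient of dx ∧ dy in d(df) is ∂^2 f/∂x ∂y - ∂^2 f/∂y ∂x = (0) - (0) = 0 (equality of mixed partials for smooth f).
Similarly for dx ∧ dz and dy ∧ dz — all coefficients vanish. So d(df) = 0.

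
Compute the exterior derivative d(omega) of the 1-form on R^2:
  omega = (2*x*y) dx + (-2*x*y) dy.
d(omega) = (-2*x - 2*y) dx ∧ dy

For a 1-form omega = sum_i f_i dx_i, the exterior derivative is
  d(omega) = sum_{i < j} (∂f_j/∂x_i - ∂f_i/∂x_j) dx_i ∧ dx_j.
  coefficient of dx ∧ dy: ∂f_2/∂x - ∂f_1/∂y = ∂(-2*x*y)/∂x - ∂(2*x*y)/∂y = -2*x - 2*y
Assembling: d(omega) = (-2*x - 2*y) dx ∧ dy.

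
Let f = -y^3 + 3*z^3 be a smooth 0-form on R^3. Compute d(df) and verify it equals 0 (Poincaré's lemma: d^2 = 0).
d(df) = 0

Step 1: df = sum_i (∂f/∂x_i) dx_i = (0) dx + (-3*y^2) dy + (9*z^2) dz.
Step 2: Apply d again. Using the 1-form formula, the coefficient of dx ∧ dy in d(df) is ∂^2 f/∂x ∂y - ∂^2 f/∂y ∂x = (0) - (0) = 0 (equality of mixed partials for smooth f).
Similarly for dx ∧ dz and dy ∧ dz — all coefficients vanish. So d(df) = 0.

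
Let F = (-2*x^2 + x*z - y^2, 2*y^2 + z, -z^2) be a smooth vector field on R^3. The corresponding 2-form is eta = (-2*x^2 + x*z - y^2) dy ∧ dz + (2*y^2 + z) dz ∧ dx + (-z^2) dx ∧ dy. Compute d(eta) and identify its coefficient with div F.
d(eta) = (-4*x + 4*y - z) dx ∧ dy ∧ dz; div F = -4*x + 4*y - z

For a 2-form in R^3 of the form above, applying d gives a 3-form with coefficient ∂P/∂x + ∂Q/∂y + ∂R/∂z:
  ∂P/∂x = -4*x + z
  ∂Q/∂y = 4*y
  ∂R/∂z = -2*z
Sum = -4*x + 4*y - z, which is exactly div F.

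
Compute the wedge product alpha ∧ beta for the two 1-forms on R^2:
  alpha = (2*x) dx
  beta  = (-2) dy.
alpha ∧ beta = (-4*x) dx ∧ dy

Distribute the wedge, using dx_i ∧ dx_j = -dx_j ∧ dx_i and dx_i ∧ dx_i = 0. For each pair (i, j) with i < j, the coefficient of dx_i ∧ dx_j in alpha ∧ beta is (alpha_i * beta_j - alpha_j * beta_i). Collecting: alpha ∧ beta = (-4*x) dx ∧ dy.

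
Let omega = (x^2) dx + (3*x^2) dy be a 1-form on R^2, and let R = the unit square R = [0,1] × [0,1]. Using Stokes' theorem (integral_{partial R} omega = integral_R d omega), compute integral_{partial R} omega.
integral_(partial R) omega = 3

Stokes: integral_partial_R omega = integral_R d omega with d omega = (∂Q/∂x - ∂P/∂y) dx ∧ dy.
  ∂Q/∂x = 6*x
  ∂P/∂y = 0
  integrand = ∂Q/∂x - ∂P/∂y = 6*x.
Integrating over R: integral_0^1 integral_0^1 (6*x) dx dy = 3.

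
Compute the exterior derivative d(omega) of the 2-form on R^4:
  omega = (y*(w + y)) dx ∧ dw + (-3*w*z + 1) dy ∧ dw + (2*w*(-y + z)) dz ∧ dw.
d(omega) = (-w - 2*y) dx ∧ dy ∧ dw + (w) dy ∧ dz ∧ dw

For a 2-form omega = sum_{i<j} g_{ij} dx_i ∧ dx_j, the exterior derivative is
  d(omega) = sum_{i<j} d(g_{ij}) ∧ dx_i ∧ dx_j = sum_{i<j, k} (∂g_{ij}/∂x_k) dx_k ∧ dx_i ∧ dx_j.
Expand each term, using dx_k ∧ dx_i ∧ dx_j = sgn(permutation) dx_{(a)} ∧ dx_{(b)} ∧ dx_{(c)} with (a < b < c) sorted:
  d(y*(w + y)) includes (∂/∂y)(y*(w + y)) dy = (w + 2*y) dy, which multiplied by dx ∧ dw gives (-w - 2*y) dx ∧ dy ∧ dw
  d(-3*w*z + 1) includes (∂/∂z)(-3*w*z + 1) dz = (-3*w) dz, which multiplied by dy ∧ dw gives (3*w) dy ∧ dz ∧ dw
  d(2*w*(-y + z)) includes (∂/∂y)(2*w*(-y + z)) dy = (-2*w) dy, which multiplied by dz ∧ dw gives (-2*w) dy ∧ dz ∧ dw
Collecting like 3-forms: d(omega) = (-w - 2*y) dx ∧ dy ∧ dw + (w) dy ∧ dz ∧ dw.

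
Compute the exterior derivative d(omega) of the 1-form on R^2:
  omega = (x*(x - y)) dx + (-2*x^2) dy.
d(omega) = (-3*x) dx ∧ dy

For a 1-form omega = sum_i f_i dx_i, the exterior derivative is
  d(omega) = sum_{i < j} (∂f_j/∂x_i - ∂f_i/∂x_j) dx_i ∧ dx_j.
  coefficient of dx ∧ dy: ∂f_2/∂x - ∂f_1/∂y = ∂(-2*x^2)/∂x - ∂(x*(x - y))/∂y = -3*x
Assembling: d(omega) = (-3*x) dx ∧ dy.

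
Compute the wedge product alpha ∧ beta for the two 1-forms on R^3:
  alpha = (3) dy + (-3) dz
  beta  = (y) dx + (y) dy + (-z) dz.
alpha ∧ beta = (-3*y) dx ∧ dy + (3*y - 3*z) dy ∧ dz + (3*y) dx ∧ dz

Distribute the wedge, using dx_i ∧ dx_j = -dx_j ∧ dx_i and dx_i ∧ dx_i = 0. For each pair (i, j) with i < j, the coefficient of dx_i ∧ dx_j in alpha ∧ beta is (alpha_i * beta_j - alpha_j * beta_i). Collecting: alpha ∧ beta = (-3*y) dx ∧ dy + (3*y - 3*z) dy ∧ dz + (3*y) dx ∧ dz.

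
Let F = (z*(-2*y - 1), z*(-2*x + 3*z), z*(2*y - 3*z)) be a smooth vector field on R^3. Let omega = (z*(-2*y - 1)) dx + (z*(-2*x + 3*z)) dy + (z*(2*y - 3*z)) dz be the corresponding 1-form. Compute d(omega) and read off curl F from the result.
d(omega) = (2*x - 4*z) dy ∧ dz + (-2*y - 1) dz ∧ dx + (0) dx ∧ dy; curl F = (2*x - 4*z, -2*y - 1, 0)

d omega = sum_{i<j} (∂f_j/∂x_i - ∂f_i/∂x_j) dx_i ∧ dx_j. Under the identification (dy ∧ dz, dz ∧ dx, dx ∧ dy) ↔ (e_x, e_y, e_z), the coefficients are exactly the components of curl F. Compute:
  ∂R/∂y - ∂Q/∂z = (2*z) - (-2*x + 6*z) = 2*x - 4*z
  ∂P/∂z - ∂R/∂x = (-2*y - 1) - (0) = -2*y - 1
  ∂Q/∂x - ∂P/∂y = (-2*z) - (-2*z) = 0.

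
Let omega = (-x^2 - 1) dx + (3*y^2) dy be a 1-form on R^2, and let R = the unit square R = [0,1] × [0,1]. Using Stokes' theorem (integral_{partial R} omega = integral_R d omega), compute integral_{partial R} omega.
integral_(partial R) omega = 0

Stokes: integral_partial_R omega = integral_R d omega with d omega = (∂Q/∂x - ∂P/∂y) dx ∧ dy.
  ∂Q/∂x = 0
  ∂P/∂y = 0
  integrand = ∂Q/∂x - ∂P/∂y = 0.
Integrating over R: integral_0^1 integral_0^1 (0) dx dy = 0.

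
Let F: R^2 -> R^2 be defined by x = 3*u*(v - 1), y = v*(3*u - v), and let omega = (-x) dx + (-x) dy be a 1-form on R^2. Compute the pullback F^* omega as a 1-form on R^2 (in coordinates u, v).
F^* omega = (9*u*(-2*v^2 + 3*v - 1)) du + (6*u*(-3*u*v + 3*u + v^2 - v)) dv

Using F^*(f dg) = (f ∘ F) d(g ∘ F), substitute each coordinate x_i by F_i(u, v) in f_i, and replace dx_i by d F_i = (∂F_i/∂u) du + (∂F_i/∂v) dv.
  For the x component: f_1(F) = 3*u*(1 - v); d F_1 = (3*v - 3) du + (3*u) dv
  For the y component: f_2(F) = 3*u*(1 - v); d F_2 = (3*v) du + (3*u - 2*v) dv
Combining and collecting du, dv coefficients:
  coeff of du: 9*u*(-2*v^2 + 3*v - 1)
  coeff of dv: 6*u*(-3*u*v + 3*u + v^2 - v)
F^* omega = (9*u*(-2*v^2 + 3*v - 1)) du + (6*u*(-3*u*v + 3*u + v^2 - v)) dv.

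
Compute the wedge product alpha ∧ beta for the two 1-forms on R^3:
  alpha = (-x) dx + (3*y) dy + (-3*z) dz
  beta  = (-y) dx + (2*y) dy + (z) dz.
alpha ∧ beta = (y*(-2*x + 3*y)) dx ∧ dy + (-z*(x + 3*y)) dx ∧ dz + (9*y*z) dy ∧ dz

Distribute the wedge, using dx_i ∧ dx_j = -dx_j ∧ dx_i and dx_i ∧ dx_i = 0. For each pair (i, j) with i < j, the coefficient of dx_i ∧ dx_j in alpha ∧ beta is (alpha_i * beta_j - alpha_j * beta_i). Collecting: alpha ∧ beta = (y*(-2*x + 3*y)) dx ∧ dy + (-z*(x + 3*y)) dx ∧ dz + (9*y*z) dy ∧ dz.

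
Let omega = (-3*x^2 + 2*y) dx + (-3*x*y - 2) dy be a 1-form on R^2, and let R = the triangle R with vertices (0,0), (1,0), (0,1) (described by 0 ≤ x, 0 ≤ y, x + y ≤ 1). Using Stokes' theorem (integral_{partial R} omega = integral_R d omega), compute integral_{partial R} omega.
integral_(partial R) omega = -3/2

Stokes: integral_partial_R omega = integral_R d omega with d omega = (∂Q/∂x - ∂P/∂y) dx ∧ dy.
  ∂Q/∂x = -3*y
  ∂P/∂y = 2
  integrand = ∂Q/∂x - ∂P/∂y = -3*y - 2.
Integrating over R: integral_0^1 integral_0^{1-x} (-3*y - 2) dy dx = -3/2.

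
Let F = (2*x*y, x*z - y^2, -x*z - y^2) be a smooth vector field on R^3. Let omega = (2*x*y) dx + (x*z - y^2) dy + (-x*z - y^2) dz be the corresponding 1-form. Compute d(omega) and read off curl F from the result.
d(omega) = (-x - 2*y) dy ∧ dz + (z) dz ∧ dx + (-2*x + z) dx ∧ dy; curl F = (-x - 2*y, z, -2*x + z)

d omega = sum_{i<j} (∂f_j/∂x_i - ∂f_i/∂x_j) dx_i ∧ dx_j. Under the identification (dy ∧ dz, dz ∧ dx, dx ∧ dy) ↔ (e_x, e_y, e_z), the coefficients are exactly the components of curl F. Compute:
  ∂R/∂y - ∂Q/∂z = (-2*y) - (x) = -x - 2*y
  ∂P/∂z - ∂R/∂x = (0) - (-z) = z
  ∂Q/∂x - ∂P/∂y = (z) - (2*x) = -2*x + z.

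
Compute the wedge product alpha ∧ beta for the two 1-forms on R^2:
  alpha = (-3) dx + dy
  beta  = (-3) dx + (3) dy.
alpha ∧ beta = (-6) dx ∧ dy

Distribute the wedge, using dx_i ∧ dx_j = -dx_j ∧ dx_i and dx_i ∧ dx_i = 0. For each pair (i, j) with i < j, the coefficient of dx_i ∧ dx_j in alpha ∧ beta is (alpha_i * beta_j - alpha_j * beta_i). Collecting: alpha ∧ beta = (-6) dx ∧ dy.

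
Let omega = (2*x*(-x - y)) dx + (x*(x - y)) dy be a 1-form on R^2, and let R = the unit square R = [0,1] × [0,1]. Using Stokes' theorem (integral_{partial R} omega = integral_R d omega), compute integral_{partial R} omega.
integral_(partial R) omega = 3/2

Stokes: integral_partial_R omega = integral_R d omega with d omega = (∂Q/∂x - ∂P/∂y) dx ∧ dy.
  ∂Q/∂x = 2*x - y
  ∂P/∂y = -2*x
  integrand = ∂Q/∂x - ∂P/∂y = 4*x - y.
Integrating over R: integral_0^1 integral_0^1 (4*x - y) dx dy = 3/2.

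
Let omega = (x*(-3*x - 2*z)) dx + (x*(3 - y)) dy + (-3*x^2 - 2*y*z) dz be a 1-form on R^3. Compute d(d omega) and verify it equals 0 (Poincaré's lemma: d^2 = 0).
d(d omega) = 0

Step 1: d omega = sum_{i<j} (∂f_j/∂x_i - ∂f_i/∂x_j) dx_i ∧ dx_j:
  coeff of dx ∧ dy: 3 - y
  coeff of dx ∧ dz: -4*x
  coeff of dy ∧ dz: -2*z
Step 2: Apply d again to each 2-form coefficient. The only possible 3-form in R^3 is dx ∧ dy ∧ dz, with coefficient
  ∂(coeff of dy∧dz)/∂x - ∂(coeff of dx∧dz)/∂y + ∂(coeff of dx∧dy)/∂z
  = ∂/∂x (-2*z) - ∂/∂y (-4*x) + ∂/∂z (3 - y).
Each of these terms simplifies to sums of mixed partials that cancel in pairs. The result is 0 (by equality of mixed partials for smooth functions — Schwarz / Clairaut).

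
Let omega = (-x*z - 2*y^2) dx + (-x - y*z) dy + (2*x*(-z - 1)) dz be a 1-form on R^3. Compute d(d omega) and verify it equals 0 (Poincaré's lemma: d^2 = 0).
d(d omega) = 0

Step 1: d omega = sum_{i<j} (∂f_j/∂x_i - ∂f_i/∂x_j) dx_i ∧ dx_j:
  coeff of dx ∧ dy: 4*y - 1
  coeff of dx ∧ dz: x - 2*z - 2
  coeff of dy ∧ dz: y
Step 2: Apply d again to each 2-form coefficient. The only possible 3-form in R^3 is dx ∧ dy ∧ dz, with coefficient
  ∂(coeff of dy∧dz)/∂x - ∂(coeff of dx∧dz)/∂y + ∂(coeff of dx∧dy)/∂z
  = ∂/∂x (y) - ∂/∂y (x - 2*z - 2) + ∂/∂z (4*y - 1).
Each of these terms simplifies to sums of mixed partials that cancel in pairs. The result is 0 (by equality of mixed partials for smooth functions — Schwarz / Clairaut).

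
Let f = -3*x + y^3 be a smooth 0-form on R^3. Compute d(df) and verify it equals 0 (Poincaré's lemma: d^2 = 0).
d(df) = 0

Step 1: df = sum_i (∂f/∂x_i) dx_i = (-3) dx + (3*y^2) dy + (0) dz.
Step 2: Apply d again. Using the 1-form formula, the coefficient of dx ∧ dy in d(df) is ∂^2 f/∂x ∂y - ∂^2 f/∂y ∂x = (0) - (0) = 0 (equality of mixed partials for smooth f).
Similarly for dx ∧ dz and dy ∧ dz — all coefficients vanish. So d(df) = 0.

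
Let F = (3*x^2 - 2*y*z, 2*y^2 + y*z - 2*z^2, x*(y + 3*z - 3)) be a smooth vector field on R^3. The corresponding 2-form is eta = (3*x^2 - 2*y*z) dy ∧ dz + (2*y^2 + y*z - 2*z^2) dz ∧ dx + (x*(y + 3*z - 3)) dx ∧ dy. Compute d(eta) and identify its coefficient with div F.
d(eta) = (9*x + 4*y + z) dx ∧ dy ∧ dz; div F = 9*x + 4*y + z

For a 2-form in R^3 of the form above, applying d gives a 3-form with coefficient ∂P/∂x + ∂Q/∂y + ∂R/∂z:
  ∂P/∂x = 6*x
  ∂Q/∂y = 4*y + z
  ∂R/∂z = 3*x
Sum = 9*x + 4*y + z, which is exactly div F.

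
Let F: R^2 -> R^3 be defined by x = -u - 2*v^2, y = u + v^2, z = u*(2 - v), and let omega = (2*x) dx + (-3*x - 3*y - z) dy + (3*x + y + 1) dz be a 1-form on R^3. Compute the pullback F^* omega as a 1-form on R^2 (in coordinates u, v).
F^* omega = (3*u*v - 4*u + 5*v^3 - 3*v^2 - v + 2) du + (2*u^2 + 7*u*v^2 + 4*u*v - u + 22*v^3) dv

Using F^*(f dg) = (f ∘ F) d(g ∘ F), substitute each coordinate x_i by F_i(u, v) in f_i, and replace dx_i by d F_i = (∂F_i/∂u) du + (∂F_i/∂v) dv.
  For the x component: f_1(F) = -2*u - 4*v^2; d F_1 = (-1) du + (-4*v) dv
  For the y component: f_2(F) = u*v - 2*u + 3*v^2; d F_2 = (1) du + (2*v) dv
  For the z component: f_3(F) = -2*u - 5*v^2 + 1; d F_3 = (2 - v) du + (-u) dv
Combining and collecting du, dv coefficients:
  coeff of du: 3*u*v - 4*u + 5*v^3 - 3*v^2 - v + 2
  coeff of dv: 2*u^2 + 7*u*v^2 + 4*u*v - u + 22*v^3
F^* omega = (3*u*v - 4*u + 5*v^3 - 3*v^2 - v + 2) du + (2*u^2 + 7*u*v^2 + 4*u*v - u + 22*v^3) dv.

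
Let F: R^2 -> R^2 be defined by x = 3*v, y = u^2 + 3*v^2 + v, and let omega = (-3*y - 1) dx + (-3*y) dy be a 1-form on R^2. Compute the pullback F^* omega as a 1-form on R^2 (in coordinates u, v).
F^* omega = (6*u*(-u^2 - 3*v^2 - v)) du + (-18*u^2*v - 12*u^2 - 54*v^3 - 54*v^2 - 12*v - 3) dv

Using F^*(f dg) = (f ∘ F) d(g ∘ F), substitute each coordinate x_i by F_i(u, v) in f_i, and replace dx_i by d F_i = (∂F_i/∂u) du + (∂F_i/∂v) dv.
  For the x component: f_1(F) = -3*u^2 - 9*v^2 - 3*v - 1; d F_1 = (0) du + (3) dv
  For the y component: f_2(F) = -3*u^2 - 9*v^2 - 3*v; d F_2 = (2*u) du + (6*v + 1) dv
Combining and collecting du, dv coefficients:
  coeff of du: 6*u*(-u^2 - 3*v^2 - v)
  coeff of dv: -18*u^2*v - 12*u^2 - 54*v^3 - 54*v^2 - 12*v - 3
F^* omega = (6*u*(-u^2 - 3*v^2 - v)) du + (-18*u^2*v - 12*u^2 - 54*v^3 - 54*v^2 - 12*v - 3) dv.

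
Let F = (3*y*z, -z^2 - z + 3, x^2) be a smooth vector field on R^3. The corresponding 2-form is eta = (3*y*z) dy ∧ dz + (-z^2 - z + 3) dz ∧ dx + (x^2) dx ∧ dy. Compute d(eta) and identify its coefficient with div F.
d(eta) = (0) dx ∧ dy ∧ dz; div F = 0

For a 2-form in R^3 of the form above, applying d gives a 3-form with coefficient ∂P/∂x + ∂Q/∂y + ∂R/∂z:
  ∂P/∂x = 0
  ∂Q/∂y = 0
  ∂R/∂z = 0
Sum = 0, which is exactly div F.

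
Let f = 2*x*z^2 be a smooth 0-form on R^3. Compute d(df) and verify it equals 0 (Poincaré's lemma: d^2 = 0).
d(df) = 0

Step 1: df = sum_i (∂f/∂x_i) dx_i = (2*z^2) dx + (0) dy + (4*x*z) dz.
Step 2: Apply d again. Using the 1-form formula, the coefficient of dx ∧ dy in d(df) is ∂^2 f/∂x ∂y - ∂^2 f/∂y ∂x = (0) - (0) = 0 (equality of mixed partials for smooth f).
Similarly for dx ∧ dz and dy ∧ dz — all coefficients vanish. So d(df) = 0.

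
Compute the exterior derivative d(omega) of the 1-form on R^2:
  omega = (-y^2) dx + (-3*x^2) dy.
d(omega) = (-6*x + 2*y) dx ∧ dy

For a 1-form omega = sum_i f_i dx_i, the exterior derivative is
  d(omega) = sum_{i < j} (∂f_j/∂x_i - ∂f_i/∂x_j) dx_i ∧ dx_j.
  coefficient of dx ∧ dy: ∂f_2/∂x - ∂f_1/∂y = ∂(-3*x^2)/∂x - ∂(-y^2)/∂y = -6*x + 2*y
Assembling: d(omega) = (-6*x + 2*y) dx ∧ dy.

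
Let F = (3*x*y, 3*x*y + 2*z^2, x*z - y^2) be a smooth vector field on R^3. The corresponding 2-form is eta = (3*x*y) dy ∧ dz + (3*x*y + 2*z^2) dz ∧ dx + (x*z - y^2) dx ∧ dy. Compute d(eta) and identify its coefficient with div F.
d(eta) = (4*x + 3*y) dx ∧ dy ∧ dz; div F = 4*x + 3*y

For a 2-form in R^3 of the form above, applying d gives a 3-form with coefficient ∂P/∂x + ∂Q/∂y + ∂R/∂z:
  ∂P/∂x = 3*y
  ∂Q/∂y = 3*x
  ∂R/∂z = x
Sum = 4*x + 3*y, which is exactly div F.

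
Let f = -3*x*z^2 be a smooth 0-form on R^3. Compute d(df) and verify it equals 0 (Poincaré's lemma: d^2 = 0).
d(df) = 0

Step 1: df = sum_i (∂f/∂x_i) dx_i = (-3*z^2) dx + (0) dy + (-6*x*z) dz.
Step 2: Apply d again. Using the 1-form formula, the coefficient of dx ∧ dy in d(df) is ∂^2 f/∂x ∂y - ∂^2 f/∂y ∂x = (0) - (0) = 0 (equality of mixed partials for smooth f).
Similarly for dx ∧ dz and dy ∧ dz — all coefficients vanish. So d(df) = 0.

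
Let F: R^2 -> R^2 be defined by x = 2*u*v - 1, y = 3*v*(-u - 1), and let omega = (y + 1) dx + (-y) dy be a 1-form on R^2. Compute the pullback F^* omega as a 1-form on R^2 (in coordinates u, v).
F^* omega = (v*(-15*u*v - 15*v + 2)) du + (-15*u^2*v - 24*u*v + 2*u - 9*v) dv

Using F^*(f dg) = (f ∘ F) d(g ∘ F), substitute each coordinate x_i by F_i(u, v) in f_i, and replace dx_i by d F_i = (∂F_i/∂u) du + (∂F_i/∂v) dv.
  For the x component: f_1(F) = -3*u*v - 3*v + 1; d F_1 = (2*v) du + (2*u) dv
  For the y component: f_2(F) = 3*v*(u + 1); d F_2 = (-3*v) du + (-3*u - 3) dv
Combining and collecting du, dv coefficients:
  coeff of du: v*(-15*u*v - 15*v + 2)
  coeff of dv: -15*u^2*v - 24*u*v + 2*u - 9*v
F^* omega = (v*(-15*u*v - 15*v + 2)) du + (-15*u^2*v - 24*u*v + 2*u - 9*v) dv.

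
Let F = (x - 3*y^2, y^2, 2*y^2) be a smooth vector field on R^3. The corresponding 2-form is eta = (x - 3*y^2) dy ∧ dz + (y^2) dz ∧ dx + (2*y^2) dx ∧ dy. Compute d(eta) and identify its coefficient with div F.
d(eta) = (2*y + 1) dx ∧ dy ∧ dz; div F = 2*y + 1

For a 2-form in R^3 of the form above, applying d gives a 3-form with coefficient ∂P/∂x + ∂Q/∂y + ∂R/∂z:
  ∂P/∂x = 1
  ∂Q/∂y = 2*y
  ∂R/∂z = 0
Sum = 2*y + 1, which is exactly div F.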